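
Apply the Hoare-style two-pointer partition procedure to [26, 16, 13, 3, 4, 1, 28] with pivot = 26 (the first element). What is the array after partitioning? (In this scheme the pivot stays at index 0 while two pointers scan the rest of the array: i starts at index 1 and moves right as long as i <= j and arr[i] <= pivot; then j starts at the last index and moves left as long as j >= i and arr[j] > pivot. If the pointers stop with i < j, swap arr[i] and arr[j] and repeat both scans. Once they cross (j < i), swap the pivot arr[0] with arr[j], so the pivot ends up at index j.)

Hoare-style two-pointer partition with pivot = 26:

Initial array: [26, 16, 13, 3, 4, 1, 28]

Pointers start at i = 1, j = 6.
i ends at 6, j ends at 5: the pointers have crossed (j < i), so scanning stops.

Swap pivot arr[0] with arr[5] to place pivot at position 5: [1, 16, 13, 3, 4, 26, 28]
Pivot position: 5

After partitioning with pivot 26, the array becomes [1, 16, 13, 3, 4, 26, 28]. The pivot is placed at index 5. All elements to the left of the pivot are <= 26, and all elements to the right are > 26.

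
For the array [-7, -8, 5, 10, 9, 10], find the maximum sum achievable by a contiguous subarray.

Using Kadane's algorithm on [-7, -8, 5, 10, 9, 10]:

Scanning through the array:
Position 1 (value -8): max_ending_here = -8, max_so_far = -7
Position 2 (value 5): max_ending_here = 5, max_so_far = 5
Position 3 (value 10): max_ending_here = 15, max_so_far = 15
Position 4 (value 9): max_ending_here = 24, max_so_far = 24
Position 5 (value 10): max_ending_here = 34, max_so_far = 34

Maximum subarray: [5, 10, 9, 10]
Maximum sum: 34

The maximum subarray is [5, 10, 9, 10] with sum 34. This subarray runs from index 2 to index 5.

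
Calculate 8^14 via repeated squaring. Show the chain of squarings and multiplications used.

Computing 8^14 by squaring (build up from 8^1; each line after the first costs one multiplication):

8^1 = 8
8^2 = (8^1)^2 = 8^2 = 64
8^3 = 8 * 8^2 = 8 * 64 = 512
8^6 = (8^3)^2 = 512^2 = 262144
8^7 = 8 * 8^6 = 8 * 262144 = 2097152
8^14 = (8^7)^2 = 2097152^2 = 4398046511104

Result: 4398046511104
Multiplications needed: 5 (5 lines after 8^1)

8^14 = 4398046511104. Using exponentiation by squaring, this requires 5 multiplications. The key idea: if the exponent is even, square the half-power; if odd, multiply by the base once.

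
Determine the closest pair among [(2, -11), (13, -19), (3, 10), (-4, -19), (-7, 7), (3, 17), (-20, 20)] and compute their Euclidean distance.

Computing all pairwise distances among 7 points:

d((2, -11), (13, -19)) = 13.6015
d((2, -11), (3, 10)) = 21.0238
d((2, -11), (-4, -19)) = 10.0
d((2, -11), (-7, 7)) = 20.1246
d((2, -11), (3, 17)) = 28.0179
d((2, -11), (-20, 20)) = 38.0132
d((13, -19), (3, 10)) = 30.6757
d((13, -19), (-4, -19)) = 17.0
d((13, -19), (-7, 7)) = 32.8024
d((13, -19), (3, 17)) = 37.3631
d((13, -19), (-20, 20)) = 51.0882
d((3, 10), (-4, -19)) = 29.8329
d((3, 10), (-7, 7)) = 10.4403
d((3, 10), (3, 17)) = 7.0 <-- minimum
d((3, 10), (-20, 20)) = 25.0799
d((-4, -19), (-7, 7)) = 26.1725
d((-4, -19), (3, 17)) = 36.6742
d((-4, -19), (-20, 20)) = 42.1545
d((-7, 7), (3, 17)) = 14.1421
d((-7, 7), (-20, 20)) = 18.3848
d((3, 17), (-20, 20)) = 23.1948

Closest pair: (3, 10) and (3, 17) with distance 7.0

The closest pair is (3, 10) and (3, 17) with Euclidean distance 7.0. For 7 points, brute-force pairwise comparison is shown above. For large n, the divide-and-conquer algorithm (sort by x, recurse on halves, check the dividing strip) achieves O(n log n).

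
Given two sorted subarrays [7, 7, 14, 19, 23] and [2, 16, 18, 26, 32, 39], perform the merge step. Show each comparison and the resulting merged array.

Merging process:

Compare 7 vs 2: take 2 from right. Merged: [2]
Compare 7 vs 16: take 7 from left. Merged: [2, 7]
Compare 7 vs 16: take 7 from left. Merged: [2, 7, 7]
Compare 14 vs 16: take 14 from left. Merged: [2, 7, 7, 14]
Compare 19 vs 16: take 16 from right. Merged: [2, 7, 7, 14, 16]
Compare 19 vs 18: take 18 from right. Merged: [2, 7, 7, 14, 16, 18]
Compare 19 vs 26: take 19 from left. Merged: [2, 7, 7, 14, 16, 18, 19]
Compare 23 vs 26: take 23 from left. Merged: [2, 7, 7, 14, 16, 18, 19, 23]
Append remaining from right: [26, 32, 39]. Merged: [2, 7, 7, 14, 16, 18, 19, 23, 26, 32, 39]

Final merged array: [2, 7, 7, 14, 16, 18, 19, 23, 26, 32, 39]
Total comparisons: 8

The merged array is [2, 7, 7, 14, 16, 18, 19, 23, 26, 32, 39], requiring 8 comparisons. The merge step runs in O(n) time where n is the total number of elements.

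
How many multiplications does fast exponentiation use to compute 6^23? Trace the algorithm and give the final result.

Computing 6^23 by squaring (build up from 6^1; each line after the first costs one multiplication):

6^1 = 6
6^2 = (6^1)^2 = 6^2 = 36
6^4 = (6^2)^2 = 36^2 = 1296
6^5 = 6 * 6^4 = 6 * 1296 = 7776
6^10 = (6^5)^2 = 7776^2 = 60466176
6^11 = 6 * 6^10 = 6 * 60466176 = 362797056
6^22 = (6^11)^2 = 362797056^2 = 131621703842267136
6^23 = 6 * 6^22 = 6 * 131621703842267136 = 789730223053602816

Result: 789730223053602816
Multiplications needed: 7 (7 lines after 6^1)

6^23 = 789730223053602816. Using exponentiation by squaring, this requires 7 multiplications. The key idea: if the exponent is even, square the half-power; if odd, multiply by the base once.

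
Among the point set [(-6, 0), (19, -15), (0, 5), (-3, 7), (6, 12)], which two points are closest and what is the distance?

Computing all pairwise distances among 5 points:

d((-6, 0), (19, -15)) = 29.1548
d((-6, 0), (0, 5)) = 7.8102
d((-6, 0), (-3, 7)) = 7.6158
d((-6, 0), (6, 12)) = 16.9706
d((19, -15), (0, 5)) = 27.5862
d((19, -15), (-3, 7)) = 31.1127
d((19, -15), (6, 12)) = 29.9666
d((0, 5), (-3, 7)) = 3.6056 <-- minimum
d((0, 5), (6, 12)) = 9.2195
d((-3, 7), (6, 12)) = 10.2956

Closest pair: (0, 5) and (-3, 7) with distance 3.6056

The closest pair is (0, 5) and (-3, 7) with Euclidean distance 3.6056. For 5 points, brute-force pairwise comparison is shown above. For large n, the divide-and-conquer algorithm (sort by x, recurse on halves, check the dividing strip) achieves O(n log n).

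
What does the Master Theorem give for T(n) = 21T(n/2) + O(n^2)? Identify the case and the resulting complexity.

Master Theorem for T(n) = 21T(n/2) + O(n^2):

a = 21, b = 2, c = 2
log_b(a) = log_2(21) = 4.3923

Case 1: c = 2 < log_2(21) = 4.3923
T(n) = O(n^(log_2 21))

For T(n) = 21T(n/2) + O(n^2): log_2(21) = 4.3923. This is Case 1 of the Master Theorem (c < log_b(a), work dominated by leaves), giving O(n^(log_2 21)).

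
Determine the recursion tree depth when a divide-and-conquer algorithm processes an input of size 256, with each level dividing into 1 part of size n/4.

For divide and conquer with division factor 4:

Problem sizes at each level:
Level 0: 256
Level 1: 64
Level 2: 16
Level 3: 4
Level 4: 1

The root is level 0 and the size-1 base case is level 4 (the tree spans levels 0 through 4, i.e. 5 levels counting the root), so the depth is the number of divisions: log_4(256) = 4

The recursion tree depth is log_4(256) = 4. At each level, the problem size is divided by 4, so it takes 4 divisions to reduce to a base case of size 1. The algorithm makes 1 recursive call at each level.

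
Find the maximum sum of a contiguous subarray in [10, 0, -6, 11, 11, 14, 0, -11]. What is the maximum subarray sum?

Using Kadane's algorithm on [10, 0, -6, 11, 11, 14, 0, -11]:

Scanning through the array:
Position 1 (value 0): max_ending_here = 10, max_so_far = 10
Position 2 (value -6): max_ending_here = 4, max_so_far = 10
Position 3 (value 11): max_ending_here = 15, max_so_far = 15
Position 4 (value 11): max_ending_here = 26, max_so_far = 26
Position 5 (value 14): max_ending_here = 40, max_so_far = 40
Position 6 (value 0): max_ending_here = 40, max_so_far = 40
Position 7 (value -11): max_ending_here = 29, max_so_far = 40

Maximum subarray: [10, 0, -6, 11, 11, 14]
Maximum sum: 40

The maximum subarray is [10, 0, -6, 11, 11, 14] with sum 40. This subarray runs from index 0 to index 5.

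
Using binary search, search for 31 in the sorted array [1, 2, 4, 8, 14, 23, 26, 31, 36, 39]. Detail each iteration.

Binary search for 31 in [1, 2, 4, 8, 14, 23, 26, 31, 36, 39]:

lo=0, hi=9, mid=4, arr[mid]=14 -> 14 < 31, search right half
lo=5, hi=9, mid=7, arr[mid]=31 -> Found target at index 7!

Binary search finds 31 at index 7 after 2 comparisons. The search repeatedly halves the search space by comparing with the middle element.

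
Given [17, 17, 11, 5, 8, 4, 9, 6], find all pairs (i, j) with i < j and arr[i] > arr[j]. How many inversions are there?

Finding inversions in [17, 17, 11, 5, 8, 4, 9, 6]:

(0, 2): arr[0]=17 > arr[2]=11
(0, 3): arr[0]=17 > arr[3]=5
(0, 4): arr[0]=17 > arr[4]=8
(0, 5): arr[0]=17 > arr[5]=4
(0, 6): arr[0]=17 > arr[6]=9
(0, 7): arr[0]=17 > arr[7]=6
(1, 2): arr[1]=17 > arr[2]=11
(1, 3): arr[1]=17 > arr[3]=5
(1, 4): arr[1]=17 > arr[4]=8
(1, 5): arr[1]=17 > arr[5]=4
(1, 6): arr[1]=17 > arr[6]=9
(1, 7): arr[1]=17 > arr[7]=6
(2, 3): arr[2]=11 > arr[3]=5
(2, 4): arr[2]=11 > arr[4]=8
(2, 5): arr[2]=11 > arr[5]=4
(2, 6): arr[2]=11 > arr[6]=9
(2, 7): arr[2]=11 > arr[7]=6
(3, 5): arr[3]=5 > arr[5]=4
(4, 5): arr[4]=8 > arr[5]=4
(4, 7): arr[4]=8 > arr[7]=6
(6, 7): arr[6]=9 > arr[7]=6

Total inversions: 21

The array has 21 inversion(s): (0,2), (0,3), (0,4), (0,5), (0,6), (0,7), (1,2), (1,3), (1,4), (1,5), (1,6), (1,7), (2,3), (2,4), (2,5), (2,6), (2,7), (3,5), (4,5), (4,7), (6,7). Each pair (i,j) satisfies i < j and arr[i] > arr[j].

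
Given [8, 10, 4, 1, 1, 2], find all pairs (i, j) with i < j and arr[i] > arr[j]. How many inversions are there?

Finding inversions in [8, 10, 4, 1, 1, 2]:

(0, 2): arr[0]=8 > arr[2]=4
(0, 3): arr[0]=8 > arr[3]=1
(0, 4): arr[0]=8 > arr[4]=1
(0, 5): arr[0]=8 > arr[5]=2
(1, 2): arr[1]=10 > arr[2]=4
(1, 3): arr[1]=10 > arr[3]=1
(1, 4): arr[1]=10 > arr[4]=1
(1, 5): arr[1]=10 > arr[5]=2
(2, 3): arr[2]=4 > arr[3]=1
(2, 4): arr[2]=4 > arr[4]=1
(2, 5): arr[2]=4 > arr[5]=2

Total inversions: 11

The array has 11 inversion(s): (0,2), (0,3), (0,4), (0,5), (1,2), (1,3), (1,4), (1,5), (2,3), (2,4), (2,5). Each pair (i,j) satisfies i < j and arr[i] > arr[j].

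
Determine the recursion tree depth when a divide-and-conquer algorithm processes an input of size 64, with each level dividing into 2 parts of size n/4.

For divide and conquer with division factor 4:

Problem sizes at each level:
Level 0: 64
Level 1: 16
Level 2: 4
Level 3: 1

The root is level 0 and the size-1 base case is level 3 (the tree spans levels 0 through 3, i.e. 4 levels counting the root), so the depth is the number of divisions: log_4(64) = 3

The recursion tree depth is log_4(64) = 3. At each level, the problem size is divided by 4, so it takes 3 divisions to reduce to a base case of size 1. The algorithm makes 2 recursive calls at each level.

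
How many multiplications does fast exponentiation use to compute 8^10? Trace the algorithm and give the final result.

Computing 8^10 by squaring (build up from 8^1; each line after the first costs one multiplication):

8^1 = 8
8^2 = (8^1)^2 = 8^2 = 64
8^4 = (8^2)^2 = 64^2 = 4096
8^5 = 8 * 8^4 = 8 * 4096 = 32768
8^10 = (8^5)^2 = 32768^2 = 1073741824

Result: 1073741824
Multiplications needed: 4 (4 lines after 8^1)

8^10 = 1073741824. Using exponentiation by squaring, this requires 4 multiplications. The key idea: if the exponent is even, square the half-power; if odd, multiply by the base once.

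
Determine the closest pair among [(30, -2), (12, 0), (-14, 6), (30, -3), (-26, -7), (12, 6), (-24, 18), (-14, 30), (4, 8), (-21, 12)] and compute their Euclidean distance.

Computing all pairwise distances among 10 points:

d((30, -2), (12, 0)) = 18.1108
d((30, -2), (-14, 6)) = 44.7214
d((30, -2), (30, -3)) = 1.0 <-- minimum
d((30, -2), (-26, -7)) = 56.2228
d((30, -2), (12, 6)) = 19.6977
d((30, -2), (-24, 18)) = 57.5847
d((30, -2), (-14, 30)) = 54.4059
d((30, -2), (4, 8)) = 27.8568
d((30, -2), (-21, 12)) = 52.8867
d((12, 0), (-14, 6)) = 26.6833
d((12, 0), (30, -3)) = 18.2483
d((12, 0), (-26, -7)) = 38.6394
d((12, 0), (12, 6)) = 6.0
d((12, 0), (-24, 18)) = 40.2492
d((12, 0), (-14, 30)) = 39.6989
d((12, 0), (4, 8)) = 11.3137
d((12, 0), (-21, 12)) = 35.1141
d((-14, 6), (30, -3)) = 44.911
d((-14, 6), (-26, -7)) = 17.6918
d((-14, 6), (12, 6)) = 26.0
d((-14, 6), (-24, 18)) = 15.6205
d((-14, 6), (-14, 30)) = 24.0
d((-14, 6), (4, 8)) = 18.1108
d((-14, 6), (-21, 12)) = 9.2195
d((30, -3), (-26, -7)) = 56.1427
d((30, -3), (12, 6)) = 20.1246
d((30, -3), (-24, 18)) = 57.9396
d((30, -3), (-14, 30)) = 55.0
d((30, -3), (4, 8)) = 28.2312
d((30, -3), (-21, 12)) = 53.1601
d((-26, -7), (12, 6)) = 40.1622
d((-26, -7), (-24, 18)) = 25.0799
d((-26, -7), (-14, 30)) = 38.8973
d((-26, -7), (4, 8)) = 33.541
d((-26, -7), (-21, 12)) = 19.6469
d((12, 6), (-24, 18)) = 37.9473
d((12, 6), (-14, 30)) = 35.3836
d((12, 6), (4, 8)) = 8.2462
d((12, 6), (-21, 12)) = 33.541
d((-24, 18), (-14, 30)) = 15.6205
d((-24, 18), (4, 8)) = 29.7321
d((-24, 18), (-21, 12)) = 6.7082
d((-14, 30), (4, 8)) = 28.4253
d((-14, 30), (-21, 12)) = 19.3132
d((4, 8), (-21, 12)) = 25.318

Closest pair: (30, -2) and (30, -3) with distance 1.0

The closest pair is (30, -2) and (30, -3) with Euclidean distance 1.0. For 10 points, brute-force pairwise comparison is shown above. For large n, the divide-and-conquer algorithm (sort by x, recurse on halves, check the dividing strip) achieves O(n log n).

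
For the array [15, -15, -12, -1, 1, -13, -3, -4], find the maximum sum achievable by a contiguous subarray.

Using Kadane's algorithm on [15, -15, -12, -1, 1, -13, -3, -4]:

Scanning through the array:
Position 1 (value -15): max_ending_here = 0, max_so_far = 15
Position 2 (value -12): max_ending_here = -12, max_so_far = 15
Position 3 (value -1): max_ending_here = -1, max_so_far = 15
Position 4 (value 1): max_ending_here = 1, max_so_far = 15
Position 5 (value -13): max_ending_here = -12, max_so_far = 15
Position 6 (value -3): max_ending_here = -3, max_so_far = 15
Position 7 (value -4): max_ending_here = -4, max_so_far = 15

Maximum subarray: [15]
Maximum sum: 15

The maximum subarray is [15] with sum 15. This subarray runs from index 0 to index 0.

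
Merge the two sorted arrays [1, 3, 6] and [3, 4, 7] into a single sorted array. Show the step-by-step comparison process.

Merging process:

Compare 1 vs 3: take 1 from left. Merged: [1]
Compare 3 vs 3: take 3 from left. Merged: [1, 3]
Compare 6 vs 3: take 3 from right. Merged: [1, 3, 3]
Compare 6 vs 4: take 4 from right. Merged: [1, 3, 3, 4]
Compare 6 vs 7: take 6 from left. Merged: [1, 3, 3, 4, 6]
Append remaining from right: [7]. Merged: [1, 3, 3, 4, 6, 7]

Final merged array: [1, 3, 3, 4, 6, 7]
Total comparisons: 5

The merged array is [1, 3, 3, 4, 6, 7], requiring 5 comparisons. The merge step runs in O(n) time where n is the total number of elements.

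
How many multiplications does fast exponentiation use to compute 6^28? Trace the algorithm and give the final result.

Computing 6^28 by squaring (build up from 6^1; each line after the first costs one multiplication):

6^1 = 6
6^2 = (6^1)^2 = 6^2 = 36
6^3 = 6 * 6^2 = 6 * 36 = 216
6^6 = (6^3)^2 = 216^2 = 46656
6^7 = 6 * 6^6 = 6 * 46656 = 279936
6^14 = (6^7)^2 = 279936^2 = 78364164096
6^28 = (6^14)^2 = 78364164096^2 = 6140942214464815497216

Result: 6140942214464815497216
Multiplications needed: 6 (6 lines after 6^1)

6^28 = 6140942214464815497216. Using exponentiation by squaring, this requires 6 multiplications. The key idea: if the exponent is even, square the half-power; if odd, multiply by the base once.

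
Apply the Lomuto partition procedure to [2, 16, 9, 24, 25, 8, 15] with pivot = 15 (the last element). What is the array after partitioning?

Lomuto partition with pivot = 15:

Initial array: [2, 16, 9, 24, 25, 8, 15]

arr[0]=2 <= 15: swap with position 0, array becomes [2, 16, 9, 24, 25, 8, 15]
arr[1]=16 > 15: no swap
arr[2]=9 <= 15: swap with position 1, array becomes [2, 9, 16, 24, 25, 8, 15]
arr[3]=24 > 15: no swap
arr[4]=25 > 15: no swap
arr[5]=8 <= 15: swap with position 2, array becomes [2, 9, 8, 24, 25, 16, 15]

Place pivot at position 3: [2, 9, 8, 15, 25, 16, 24]
Pivot position: 3

After partitioning with pivot 15, the array becomes [2, 9, 8, 15, 25, 16, 24]. The pivot is placed at index 3. All elements to the left of the pivot are <= 15, and all elements to the right are > 15.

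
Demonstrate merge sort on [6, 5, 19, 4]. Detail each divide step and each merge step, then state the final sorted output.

Merge sort trace:

Split: [6, 5, 19, 4] -> [6, 5] and [19, 4]
  Split: [6, 5] -> [6] and [5]
  Merge: [6] + [5] -> [5, 6]
  Split: [19, 4] -> [19] and [4]
  Merge: [19] + [4] -> [4, 19]
Merge: [5, 6] + [4, 19] -> [4, 5, 6, 19]

Final sorted array: [4, 5, 6, 19]

The merge sort proceeds by recursively splitting the array and merging sorted halves.
After all merges, the sorted array is [4, 5, 6, 19].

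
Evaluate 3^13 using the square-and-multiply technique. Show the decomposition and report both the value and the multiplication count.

Computing 3^13 by squaring (build up from 3^1; each line after the first costs one multiplication):

3^1 = 3
3^2 = (3^1)^2 = 3^2 = 9
3^3 = 3 * 3^2 = 3 * 9 = 27
3^6 = (3^3)^2 = 27^2 = 729
3^12 = (3^6)^2 = 729^2 = 531441
3^13 = 3 * 3^12 = 3 * 531441 = 1594323

Result: 1594323
Multiplications needed: 5 (5 lines after 3^1)

3^13 = 1594323. Using exponentiation by squaring, this requires 5 multiplications. The key idea: if the exponent is even, square the half-power; if odd, multiply by the base once.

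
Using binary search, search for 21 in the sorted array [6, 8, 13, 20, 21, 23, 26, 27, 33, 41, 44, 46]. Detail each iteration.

Binary search for 21 in [6, 8, 13, 20, 21, 23, 26, 27, 33, 41, 44, 46]:

lo=0, hi=11, mid=5, arr[mid]=23 -> 23 > 21, search left half
lo=0, hi=4, mid=2, arr[mid]=13 -> 13 < 21, search right half
lo=3, hi=4, mid=3, arr[mid]=20 -> 20 < 21, search right half
lo=4, hi=4, mid=4, arr[mid]=21 -> Found target at index 4!

Binary search finds 21 at index 4 after 4 comparisons. The search repeatedly halves the search space by comparing with the middle element.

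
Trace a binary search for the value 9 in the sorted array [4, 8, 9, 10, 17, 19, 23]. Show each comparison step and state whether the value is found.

Binary search for 9 in [4, 8, 9, 10, 17, 19, 23]:

lo=0, hi=6, mid=3, arr[mid]=10 -> 10 > 9, search left half
lo=0, hi=2, mid=1, arr[mid]=8 -> 8 < 9, search right half
lo=2, hi=2, mid=2, arr[mid]=9 -> Found target at index 2!

Binary search finds 9 at index 2 after 3 comparisons. The search repeatedly halves the search space by comparing with the middle element.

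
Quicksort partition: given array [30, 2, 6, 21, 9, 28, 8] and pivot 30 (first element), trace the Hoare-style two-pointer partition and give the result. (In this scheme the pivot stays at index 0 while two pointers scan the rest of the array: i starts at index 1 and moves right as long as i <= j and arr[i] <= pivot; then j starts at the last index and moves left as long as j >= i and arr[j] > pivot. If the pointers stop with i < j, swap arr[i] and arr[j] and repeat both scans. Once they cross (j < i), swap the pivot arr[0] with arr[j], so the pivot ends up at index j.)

Hoare-style two-pointer partition with pivot = 30:

Initial array: [30, 2, 6, 21, 9, 28, 8]

Pointers start at i = 1, j = 6.
i ends at 7, j ends at 6: the pointers have crossed (j < i), so scanning stops.

Swap pivot arr[0] with arr[6] to place pivot at position 6: [8, 2, 6, 21, 9, 28, 30]
Pivot position: 6

After partitioning with pivot 30, the array becomes [8, 2, 6, 21, 9, 28, 30]. The pivot is placed at index 6. All elements to the left of the pivot are <= 30, and all elements to the right are > 30.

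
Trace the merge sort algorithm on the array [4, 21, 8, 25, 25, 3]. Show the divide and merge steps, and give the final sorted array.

Merge sort trace:

Split: [4, 21, 8, 25, 25, 3] -> [4, 21, 8] and [25, 25, 3]
  Split: [4, 21, 8] -> [4] and [21, 8]
    Split: [21, 8] -> [21] and [8]
    Merge: [21] + [8] -> [8, 21]
  Merge: [4] + [8, 21] -> [4, 8, 21]
  Split: [25, 25, 3] -> [25] and [25, 3]
    Split: [25, 3] -> [25] and [3]
    Merge: [25] + [3] -> [3, 25]
  Merge: [25] + [3, 25] -> [3, 25, 25]
Merge: [4, 8, 21] + [3, 25, 25] -> [3, 4, 8, 21, 25, 25]

Final sorted array: [3, 4, 8, 21, 25, 25]

The merge sort proceeds by recursively splitting the array and merging sorted halves.
After all merges, the sorted array is [3, 4, 8, 21, 25, 25].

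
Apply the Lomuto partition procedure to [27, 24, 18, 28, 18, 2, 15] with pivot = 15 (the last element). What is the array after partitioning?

Lomuto partition with pivot = 15:

Initial array: [27, 24, 18, 28, 18, 2, 15]

arr[0]=27 > 15: no swap
arr[1]=24 > 15: no swap
arr[2]=18 > 15: no swap
arr[3]=28 > 15: no swap
arr[4]=18 > 15: no swap
arr[5]=2 <= 15: swap with position 0, array becomes [2, 24, 18, 28, 18, 27, 15]

Place pivot at position 1: [2, 15, 18, 28, 18, 27, 24]
Pivot position: 1

After partitioning with pivot 15, the array becomes [2, 15, 18, 28, 18, 27, 24]. The pivot is placed at index 1. All elements to the left of the pivot are <= 15, and all elements to the right are > 15.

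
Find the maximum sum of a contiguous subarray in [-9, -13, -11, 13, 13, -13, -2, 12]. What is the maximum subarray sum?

Using Kadane's algorithm on [-9, -13, -11, 13, 13, -13, -2, 12]:

Scanning through the array:
Position 1 (value -13): max_ending_here = -13, max_so_far = -9
Position 2 (value -11): max_ending_here = -11, max_so_far = -9
Position 3 (value 13): max_ending_here = 13, max_so_far = 13
Position 4 (value 13): max_ending_here = 26, max_so_far = 26
Position 5 (value -13): max_ending_here = 13, max_so_far = 26
Position 6 (value -2): max_ending_here = 11, max_so_far = 26
Position 7 (value 12): max_ending_here = 23, max_so_far = 26

Maximum subarray: [13, 13]
Maximum sum: 26

The maximum subarray is [13, 13] with sum 26. This subarray runs from index 3 to index 4.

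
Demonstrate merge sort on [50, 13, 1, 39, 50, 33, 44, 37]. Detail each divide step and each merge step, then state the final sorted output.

Merge sort trace:

Split: [50, 13, 1, 39, 50, 33, 44, 37] -> [50, 13, 1, 39] and [50, 33, 44, 37]
  Split: [50, 13, 1, 39] -> [50, 13] and [1, 39]
    Split: [50, 13] -> [50] and [13]
    Merge: [50] + [13] -> [13, 50]
    Split: [1, 39] -> [1] and [39]
    Merge: [1] + [39] -> [1, 39]
  Merge: [13, 50] + [1, 39] -> [1, 13, 39, 50]
  Split: [50, 33, 44, 37] -> [50, 33] and [44, 37]
    Split: [50, 33] -> [50] and [33]
    Merge: [50] + [33] -> [33, 50]
    Split: [44, 37] -> [44] and [37]
    Merge: [44] + [37] -> [37, 44]
  Merge: [33, 50] + [37, 44] -> [33, 37, 44, 50]
Merge: [1, 13, 39, 50] + [33, 37, 44, 50] -> [1, 13, 33, 37, 39, 44, 50, 50]

Final sorted array: [1, 13, 33, 37, 39, 44, 50, 50]

The merge sort proceeds by recursively splitting the array and merging sorted halves.
After all merges, the sorted array is [1, 13, 33, 37, 39, 44, 50, 50].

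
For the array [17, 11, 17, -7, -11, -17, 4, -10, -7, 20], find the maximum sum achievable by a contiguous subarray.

Using Kadane's algorithm on [17, 11, 17, -7, -11, -17, 4, -10, -7, 20]:

Scanning through the array:
Position 1 (value 11): max_ending_here = 28, max_so_far = 28
Position 2 (value 17): max_ending_here = 45, max_so_far = 45
Position 3 (value -7): max_ending_here = 38, max_so_far = 45
Position 4 (value -11): max_ending_here = 27, max_so_far = 45
Position 5 (value -17): max_ending_here = 10, max_so_far = 45
Position 6 (value 4): max_ending_here = 14, max_so_far = 45
Position 7 (value -10): max_ending_here = 4, max_so_far = 45
Position 8 (value -7): max_ending_here = -3, max_so_far = 45
Position 9 (value 20): max_ending_here = 20, max_so_far = 45

Maximum subarray: [17, 11, 17]
Maximum sum: 45

The maximum subarray is [17, 11, 17] with sum 45. This subarray runs from index 0 to index 2.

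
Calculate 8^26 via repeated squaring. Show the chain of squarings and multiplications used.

Computing 8^26 by squaring (build up from 8^1; each line after the first costs one multiplication):

8^1 = 8
8^2 = (8^1)^2 = 8^2 = 64
8^3 = 8 * 8^2 = 8 * 64 = 512
8^6 = (8^3)^2 = 512^2 = 262144
8^12 = (8^6)^2 = 262144^2 = 68719476736
8^13 = 8 * 8^12 = 8 * 68719476736 = 549755813888
8^26 = (8^13)^2 = 549755813888^2 = 302231454903657293676544

Result: 302231454903657293676544
Multiplications needed: 6 (6 lines after 8^1)

8^26 = 302231454903657293676544. Using exponentiation by squaring, this requires 6 multiplications. The key idea: if the exponent is even, square the half-power; if odd, multiply by the base once.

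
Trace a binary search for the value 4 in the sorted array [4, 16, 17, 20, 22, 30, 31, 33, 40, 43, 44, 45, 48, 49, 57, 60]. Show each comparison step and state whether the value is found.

Binary search for 4 in [4, 16, 17, 20, 22, 30, 31, 33, 40, 43, 44, 45, 48, 49, 57, 60]:

lo=0, hi=15, mid=7, arr[mid]=33 -> 33 > 4, search left half
lo=0, hi=6, mid=3, arr[mid]=20 -> 20 > 4, search left half
lo=0, hi=2, mid=1, arr[mid]=16 -> 16 > 4, search left half
lo=0, hi=0, mid=0, arr[mid]=4 -> Found target at index 0!

Binary search finds 4 at index 0 after 4 comparisons. The search repeatedly halves the search space by comparing with the middle element.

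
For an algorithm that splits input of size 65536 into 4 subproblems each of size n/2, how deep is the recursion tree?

For divide and conquer with division factor 2:

Problem sizes at each level:
Level 0: 65536
Level 1: 32768
Level 2: 16384
Level 3: 8192
Level 4: 4096
Level 5: 2048
Level 6: 1024
Level 7: 512
Level 8: 256
Level 9: 128
Level 10: 64
Level 11: 32
Level 12: 16
Level 13: 8
Level 14: 4
Level 15: 2
Level 16: 1

The root is level 0 and the size-1 base case is level 16 (the tree spans levels 0 through 16, i.e. 17 levels counting the root), so the depth is the number of divisions: log_2(65536) = 16

The recursion tree depth is log_2(65536) = 16. At each level, the problem size is divided by 2, so it takes 16 divisions to reduce to a base case of size 1. The algorithm makes 4 recursive calls at each level.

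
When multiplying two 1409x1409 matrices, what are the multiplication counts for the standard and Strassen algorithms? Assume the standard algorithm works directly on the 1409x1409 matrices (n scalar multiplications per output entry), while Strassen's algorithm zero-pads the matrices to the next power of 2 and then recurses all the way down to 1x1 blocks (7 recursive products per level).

Matrix multiplication for 1409x1409 matrices:

Strassen's algorithm requires power-of-2 dimensions. Pad 1409x1409 to 2048x2048 (next power of 2).

Standard algorithm: 1409^3 = 2797260929 multiplications
Strassen's algorithm: 7^(log2(2048)) = 7^11 = 1977326743 multiplications
Savings: 2797260929 - 1977326743 = 819934186 multiplications

Standard: 2797260929 multiplications (1409^3). Strassen: 1977326743 multiplications (7^11, after padding to 2048x2048). Strassen reduces 8 recursive multiplications to 7 at each level.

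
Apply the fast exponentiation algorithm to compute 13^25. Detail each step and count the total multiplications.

Computing 13^25 by squaring (build up from 13^1; each line after the first costs one multiplication):

13^1 = 13
13^2 = (13^1)^2 = 13^2 = 169
13^3 = 13 * 13^2 = 13 * 169 = 2197
13^6 = (13^3)^2 = 2197^2 = 4826809
13^12 = (13^6)^2 = 4826809^2 = 23298085122481
13^24 = (13^12)^2 = 23298085122481^2 = 542800770374370512771595361
13^25 = 13 * 13^24 = 13 * 542800770374370512771595361 = 7056410014866816666030739693

Result: 7056410014866816666030739693
Multiplications needed: 6 (6 lines after 13^1)

13^25 = 7056410014866816666030739693. Using exponentiation by squaring, this requires 6 multiplications. The key idea: if the exponent is even, square the half-power; if odd, multiply by the base once.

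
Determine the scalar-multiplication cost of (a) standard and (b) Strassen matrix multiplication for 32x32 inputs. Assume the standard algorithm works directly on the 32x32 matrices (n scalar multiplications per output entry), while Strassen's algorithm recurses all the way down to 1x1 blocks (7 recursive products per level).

Matrix multiplication for 32x32 matrices:

Standard algorithm: 32^3 = 32768 multiplications
Strassen's algorithm: 7^(log2(32)) = 7^5 = 16807 multiplications
Savings: 32768 - 16807 = 15961 multiplications

Standard: 32768 multiplications (32^3). Strassen: 16807 multiplications (7^5). Strassen reduces 8 recursive multiplications to 7 at each level.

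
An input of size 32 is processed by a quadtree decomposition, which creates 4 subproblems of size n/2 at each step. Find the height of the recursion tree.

For divide and conquer with division factor 2:

Problem sizes at each level:
Level 0: 32
Level 1: 16
Level 2: 8
Level 3: 4
Level 4: 2
Level 5: 1

The root is level 0 and the size-1 base case is level 5 (the tree spans levels 0 through 5, i.e. 6 levels counting the root), so the depth is the number of divisions: log_2(32) = 5

The recursion tree depth is log_2(32) = 5. At each level, the problem size is divided by 2, so it takes 5 divisions to reduce to a base case of size 1. The algorithm makes 4 recursive calls at each level.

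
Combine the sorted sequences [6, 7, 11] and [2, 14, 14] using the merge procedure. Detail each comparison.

Merging process:

Compare 6 vs 2: take 2 from right. Merged: [2]
Compare 6 vs 14: take 6 from left. Merged: [2, 6]
Compare 7 vs 14: take 7 from left. Merged: [2, 6, 7]
Compare 11 vs 14: take 11 from left. Merged: [2, 6, 7, 11]
Append remaining from right: [14, 14]. Merged: [2, 6, 7, 11, 14, 14]

Final merged array: [2, 6, 7, 11, 14, 14]
Total comparisons: 4

The merged array is [2, 6, 7, 11, 14, 14], requiring 4 comparisons. The merge step runs in O(n) time where n is the total number of elements.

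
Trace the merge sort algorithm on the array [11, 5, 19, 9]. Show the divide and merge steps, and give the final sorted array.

Merge sort trace:

Split: [11, 5, 19, 9] -> [11, 5] and [19, 9]
  Split: [11, 5] -> [11] and [5]
  Merge: [11] + [5] -> [5, 11]
  Split: [19, 9] -> [19] and [9]
  Merge: [19] + [9] -> [9, 19]
Merge: [5, 11] + [9, 19] -> [5, 9, 11, 19]

Final sorted array: [5, 9, 11, 19]

The merge sort proceeds by recursively splitting the array and merging sorted halves.
After all merges, the sorted array is [5, 9, 11, 19].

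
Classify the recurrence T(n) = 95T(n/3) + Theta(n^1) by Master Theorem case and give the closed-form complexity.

Master Theorem for T(n) = 95T(n/3) + O(n^1):

a = 95, b = 3, c = 1
log_b(a) = log_3(95) = 4.1451

Case 1: c = 1 < log_3(95) = 4.1451
T(n) = O(n^(log_3 95))

For T(n) = 95T(n/3) + O(n^1): log_3(95) = 4.1451. This is Case 1 of the Master Theorem (c < log_b(a), work dominated by leaves), giving O(n^(log_3 95)).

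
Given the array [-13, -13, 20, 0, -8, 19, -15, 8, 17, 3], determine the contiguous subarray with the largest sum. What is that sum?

Using Kadane's algorithm on [-13, -13, 20, 0, -8, 19, -15, 8, 17, 3]:

Scanning through the array:
Position 1 (value -13): max_ending_here = -13, max_so_far = -13
Position 2 (value 20): max_ending_here = 20, max_so_far = 20
Position 3 (value 0): max_ending_here = 20, max_so_far = 20
Position 4 (value -8): max_ending_here = 12, max_so_far = 20
Position 5 (value 19): max_ending_here = 31, max_so_far = 31
Position 6 (value -15): max_ending_here = 16, max_so_far = 31
Position 7 (value 8): max_ending_here = 24, max_so_far = 31
Position 8 (value 17): max_ending_here = 41, max_so_far = 41
Position 9 (value 3): max_ending_here = 44, max_so_far = 44

Maximum subarray: [20, 0, -8, 19, -15, 8, 17, 3]
Maximum sum: 44

The maximum subarray is [20, 0, -8, 19, -15, 8, 17, 3] with sum 44. This subarray runs from index 2 to index 9.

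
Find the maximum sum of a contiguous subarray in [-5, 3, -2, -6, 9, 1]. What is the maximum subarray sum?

Using Kadane's algorithm on [-5, 3, -2, -6, 9, 1]:

Scanning through the array:
Position 1 (value 3): max_ending_here = 3, max_so_far = 3
Position 2 (value -2): max_ending_here = 1, max_so_far = 3
Position 3 (value -6): max_ending_here = -5, max_so_far = 3
Position 4 (value 9): max_ending_here = 9, max_so_far = 9
Position 5 (value 1): max_ending_here = 10, max_so_far = 10

Maximum subarray: [9, 1]
Maximum sum: 10

The maximum subarray is [9, 1] with sum 10. This subarray runs from index 4 to index 5.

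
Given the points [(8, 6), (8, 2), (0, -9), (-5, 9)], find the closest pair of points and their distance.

Computing all pairwise distances among 4 points:

d((8, 6), (8, 2)) = 4.0 <-- minimum
d((8, 6), (0, -9)) = 17.0
d((8, 6), (-5, 9)) = 13.3417
d((8, 2), (0, -9)) = 13.6015
d((8, 2), (-5, 9)) = 14.7648
d((0, -9), (-5, 9)) = 18.6815

Closest pair: (8, 6) and (8, 2) with distance 4.0

The closest pair is (8, 6) and (8, 2) with Euclidean distance 4.0. For 4 points, brute-force pairwise comparison is shown above. For large n, the divide-and-conquer algorithm (sort by x, recurse on halves, check the dividing strip) achieves O(n log n).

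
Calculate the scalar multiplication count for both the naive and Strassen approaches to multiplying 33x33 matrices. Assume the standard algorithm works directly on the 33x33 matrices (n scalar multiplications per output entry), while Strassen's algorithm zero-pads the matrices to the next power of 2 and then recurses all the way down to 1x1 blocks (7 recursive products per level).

Matrix multiplication for 33x33 matrices:

Strassen's algorithm requires power-of-2 dimensions. Pad 33x33 to 64x64 (next power of 2).

Standard algorithm: 33^3 = 35937 multiplications
Strassen's algorithm: 7^(log2(64)) = 7^6 = 117649 multiplications
Difference: 35937 - 117649 = -81712 (Strassen uses MORE here due to padding overhead — for small or just-over-power-of-2 n, padding can outweigh the per-level savings)

Standard: 35937 multiplications (33^3). Strassen: 117649 multiplications (7^6, after padding to 64x64). Strassen reduces 8 recursive multiplications to 7 at each level.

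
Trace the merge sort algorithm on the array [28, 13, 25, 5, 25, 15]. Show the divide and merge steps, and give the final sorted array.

Merge sort trace:

Split: [28, 13, 25, 5, 25, 15] -> [28, 13, 25] and [5, 25, 15]
  Split: [28, 13, 25] -> [28] and [13, 25]
    Split: [13, 25] -> [13] and [25]
    Merge: [13] + [25] -> [13, 25]
  Merge: [28] + [13, 25] -> [13, 25, 28]
  Split: [5, 25, 15] -> [5] and [25, 15]
    Split: [25, 15] -> [25] and [15]
    Merge: [25] + [15] -> [15, 25]
  Merge: [5] + [15, 25] -> [5, 15, 25]
Merge: [13, 25, 28] + [5, 15, 25] -> [5, 13, 15, 25, 25, 28]

Final sorted array: [5, 13, 15, 25, 25, 28]

The merge sort proceeds by recursively splitting the array and merging sorted halves.
After all merges, the sorted array is [5, 13, 15, 25, 25, 28].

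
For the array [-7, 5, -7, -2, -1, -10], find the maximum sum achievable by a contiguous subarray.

Using Kadane's algorithm on [-7, 5, -7, -2, -1, -10]:

Scanning through the array:
Position 1 (value 5): max_ending_here = 5, max_so_far = 5
Position 2 (value -7): max_ending_here = -2, max_so_far = 5
Position 3 (value -2): max_ending_here = -2, max_so_far = 5
Position 4 (value -1): max_ending_here = -1, max_so_far = 5
Position 5 (value -10): max_ending_here = -10, max_so_far = 5

Maximum subarray: [5]
Maximum sum: 5

The maximum subarray is [5] with sum 5. This subarray runs from index 1 to index 1.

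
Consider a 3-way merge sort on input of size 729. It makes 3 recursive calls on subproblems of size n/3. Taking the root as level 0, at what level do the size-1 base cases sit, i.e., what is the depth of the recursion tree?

For divide and conquer with division factor 3:

Problem sizes at each level:
Level 0: 729
Level 1: 243
Level 2: 81
Level 3: 27
Level 4: 9
Level 5: 3
Level 6: 1

The root is level 0 and the size-1 base case is level 6 (the tree spans levels 0 through 6, i.e. 7 levels counting the root), so the depth is the number of divisions: log_3(729) = 6

The recursion tree depth is log_3(729) = 6. At each level, the problem size is divided by 3, so it takes 6 divisions to reduce to a base case of size 1. The algorithm makes 3 recursive calls at each level.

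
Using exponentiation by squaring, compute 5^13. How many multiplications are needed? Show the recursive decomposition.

Computing 5^13 by squaring (build up from 5^1; each line after the first costs one multiplication):

5^1 = 5
5^2 = (5^1)^2 = 5^2 = 25
5^3 = 5 * 5^2 = 5 * 25 = 125
5^6 = (5^3)^2 = 125^2 = 15625
5^12 = (5^6)^2 = 15625^2 = 244140625
5^13 = 5 * 5^12 = 5 * 244140625 = 1220703125

Result: 1220703125
Multiplications needed: 5 (5 lines after 5^1)

5^13 = 1220703125. Using exponentiation by squaring, this requires 5 multiplications. The key idea: if the exponent is even, square the half-power; if odd, multiply by the base once.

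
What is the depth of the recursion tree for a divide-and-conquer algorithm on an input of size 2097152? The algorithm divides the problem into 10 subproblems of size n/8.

For divide and conquer with division factor 8:

Problem sizes at each level:
Level 0: 2097152
Level 1: 262144
Level 2: 32768
Level 3: 4096
Level 4: 512
Level 5: 64
Level 6: 8
Level 7: 1

The root is level 0 and the size-1 base case is level 7 (the tree spans levels 0 through 7, i.e. 8 levels counting the root), so the depth is the number of divisions: log_8(2097152) = 7

The recursion tree depth is log_8(2097152) = 7. At each level, the problem size is divided by 8, so it takes 7 divisions to reduce to a base case of size 1. The algorithm makes 10 recursive calls at each level.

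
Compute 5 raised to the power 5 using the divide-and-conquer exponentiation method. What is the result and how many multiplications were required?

Computing 5^5 by squaring (build up from 5^1; each line after the first costs one multiplication):

5^1 = 5
5^2 = (5^1)^2 = 5^2 = 25
5^4 = (5^2)^2 = 25^2 = 625
5^5 = 5 * 5^4 = 5 * 625 = 3125

Result: 3125
Multiplications needed: 3 (3 lines after 5^1)

5^5 = 3125. Using exponentiation by squaring, this requires 3 multiplications. The key idea: if the exponent is even, square the half-power; if odd, multiply by the base once.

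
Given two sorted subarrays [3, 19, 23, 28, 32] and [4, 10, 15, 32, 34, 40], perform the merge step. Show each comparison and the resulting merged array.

Merging process:

Compare 3 vs 4: take 3 from left. Merged: [3]
Compare 19 vs 4: take 4 from right. Merged: [3, 4]
Compare 19 vs 10: take 10 from right. Merged: [3, 4, 10]
Compare 19 vs 15: take 15 from right. Merged: [3, 4, 10, 15]
Compare 19 vs 32: take 19 from left. Merged: [3, 4, 10, 15, 19]
Compare 23 vs 32: take 23 from left. Merged: [3, 4, 10, 15, 19, 23]
Compare 28 vs 32: take 28 from left. Merged: [3, 4, 10, 15, 19, 23, 28]
Compare 32 vs 32: take 32 from left. Merged: [3, 4, 10, 15, 19, 23, 28, 32]
Append remaining from right: [32, 34, 40]. Merged: [3, 4, 10, 15, 19, 23, 28, 32, 32, 34, 40]

Final merged array: [3, 4, 10, 15, 19, 23, 28, 32, 32, 34, 40]
Total comparisons: 8

The merged array is [3, 4, 10, 15, 19, 23, 28, 32, 32, 34, 40], requiring 8 comparisons. The merge step runs in O(n) time where n is the total number of elements.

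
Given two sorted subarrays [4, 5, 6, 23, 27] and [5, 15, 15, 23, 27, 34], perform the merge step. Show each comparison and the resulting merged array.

Merging process:

Compare 4 vs 5: take 4 from left. Merged: [4]
Compare 5 vs 5: take 5 from left. Merged: [4, 5]
Compare 6 vs 5: take 5 from right. Merged: [4, 5, 5]
Compare 6 vs 15: take 6 from left. Merged: [4, 5, 5, 6]
Compare 23 vs 15: take 15 from right. Merged: [4, 5, 5, 6, 15]
Compare 23 vs 15: take 15 from right. Merged: [4, 5, 5, 6, 15, 15]
Compare 23 vs 23: take 23 from left. Merged: [4, 5, 5, 6, 15, 15, 23]
Compare 27 vs 23: take 23 from right. Merged: [4, 5, 5, 6, 15, 15, 23, 23]
Compare 27 vs 27: take 27 from left. Merged: [4, 5, 5, 6, 15, 15, 23, 23, 27]
Append remaining from right: [27, 34]. Merged: [4, 5, 5, 6, 15, 15, 23, 23, 27, 27, 34]

Final merged array: [4, 5, 5, 6, 15, 15, 23, 23, 27, 27, 34]
Total comparisons: 9

The merged array is [4, 5, 5, 6, 15, 15, 23, 23, 27, 27, 34], requiring 9 comparisons. The merge step runs in O(n) time where n is the total number of elements.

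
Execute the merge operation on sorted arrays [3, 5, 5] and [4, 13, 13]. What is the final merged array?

Merging process:

Compare 3 vs 4: take 3 from left. Merged: [3]
Compare 5 vs 4: take 4 from right. Merged: [3, 4]
Compare 5 vs 13: take 5 from left. Merged: [3, 4, 5]
Compare 5 vs 13: take 5 from left. Merged: [3, 4, 5, 5]
Append remaining from right: [13, 13]. Merged: [3, 4, 5, 5, 13, 13]

Final merged array: [3, 4, 5, 5, 13, 13]
Total comparisons: 4

The merged array is [3, 4, 5, 5, 13, 13], requiring 4 comparisons. The merge step runs in O(n) time where n is the total number of elements.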